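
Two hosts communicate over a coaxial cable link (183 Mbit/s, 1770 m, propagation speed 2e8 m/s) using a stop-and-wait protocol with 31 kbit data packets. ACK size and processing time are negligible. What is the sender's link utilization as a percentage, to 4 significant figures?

90.54 %

t_tx = L/R = 31000/183000000 = 0.000169399 s.
t_prop = 1770/200000000 = 8.85e-06 s; RTT = 1.77e-05 s.
Cycle = t_tx + RTT = 0.000187099 s.
Utilization = t_tx / cycle = 0.000169399/0.000187099 = 90.54 %.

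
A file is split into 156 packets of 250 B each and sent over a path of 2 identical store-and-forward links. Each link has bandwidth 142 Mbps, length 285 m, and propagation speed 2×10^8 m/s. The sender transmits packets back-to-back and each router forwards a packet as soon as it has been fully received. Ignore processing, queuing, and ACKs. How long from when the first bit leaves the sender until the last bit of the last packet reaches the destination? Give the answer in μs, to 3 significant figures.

2210 μs

Per-hop transmission t_tx = L/R = 2000/142000000 = 14.0845 μs.
Per-hop propagation t_prop = 285/200000000 = 1.425 μs.
Pipeline fill: first packet needs 2·t_tx to clear all hops; remaining 155 packets each add one t_tx.
Total = (2+156-1)·t_tx + 2·t_prop = 157·14.0845 + 2·1.425 = 2210 μs.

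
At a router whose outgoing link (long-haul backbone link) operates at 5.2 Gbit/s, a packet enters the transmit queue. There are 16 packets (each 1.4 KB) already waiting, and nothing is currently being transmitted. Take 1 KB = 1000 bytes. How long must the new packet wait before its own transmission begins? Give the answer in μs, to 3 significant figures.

Each queued packet: L/R = 11200/5200000000 = 2.15385 μs.
16 queued → 34.4615 μs.
Queuing delay = 34.5 μs.

34.5 μs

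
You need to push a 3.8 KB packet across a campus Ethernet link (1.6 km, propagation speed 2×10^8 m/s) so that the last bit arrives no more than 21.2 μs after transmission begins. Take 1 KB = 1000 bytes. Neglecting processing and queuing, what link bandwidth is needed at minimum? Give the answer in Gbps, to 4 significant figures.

L = 30400 bits.
Propagation delay = 1600 / 200000000 = 8 μs.
Transmission budget = 21.2 − 8 = 13.2 μs.
R ≥ L / t_tx = 30400 bits / 1.32e-05 s = 2.303 Gbps.

2.303 Gbps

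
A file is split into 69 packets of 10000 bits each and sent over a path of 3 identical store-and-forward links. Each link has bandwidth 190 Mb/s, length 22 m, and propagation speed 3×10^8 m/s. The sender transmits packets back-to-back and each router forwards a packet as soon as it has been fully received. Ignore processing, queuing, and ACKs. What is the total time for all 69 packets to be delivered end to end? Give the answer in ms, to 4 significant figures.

3.737 ms

Per-hop transmission t_tx = L/R = 10000/190000000 = 0.0526316 ms.
Per-hop propagation t_prop = 22/300000000 = 7.33333e-05 ms.
Pipeline fill: first packet needs 3·t_tx to clear all hops; remaining 68 packets each add one t_tx.
Total = (3+69-1)·t_tx + 3·t_prop = 71·0.0526316 + 3·7.33333e-05 = 3.737 ms.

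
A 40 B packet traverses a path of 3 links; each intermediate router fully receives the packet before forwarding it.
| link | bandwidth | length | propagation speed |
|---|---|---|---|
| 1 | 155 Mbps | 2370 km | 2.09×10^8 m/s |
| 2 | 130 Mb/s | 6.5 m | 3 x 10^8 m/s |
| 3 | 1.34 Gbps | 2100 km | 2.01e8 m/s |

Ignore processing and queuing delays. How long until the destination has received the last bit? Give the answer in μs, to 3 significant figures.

21800 μs

L = 40 × 8 = 320 bits.
Transmission delays (L/R per hop): 2.06452, 2.46154, 0.238806 μs; sum = 4.76486 μs.
Propagation delays (d/s per hop): 11339.7, 0.0216667, 10447.8 μs; sum = 21787.5 μs.
End-to-end = 21800 μs.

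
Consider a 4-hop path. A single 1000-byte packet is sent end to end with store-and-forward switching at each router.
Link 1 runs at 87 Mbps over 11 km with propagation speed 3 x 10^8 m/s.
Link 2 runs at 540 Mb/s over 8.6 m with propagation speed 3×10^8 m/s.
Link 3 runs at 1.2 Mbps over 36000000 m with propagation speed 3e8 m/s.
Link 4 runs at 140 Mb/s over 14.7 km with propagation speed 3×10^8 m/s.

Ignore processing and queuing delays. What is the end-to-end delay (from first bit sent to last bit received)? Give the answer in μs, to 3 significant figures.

127000 μs

L = 1000 × 8 = 8000 bits.
Transmission delays (L/R per hop): 91.954, 14.8148, 6666.67, 57.1429 μs; sum = 6830.58 μs.
Propagation delays (d/s per hop): 36.6667, 0.0286667, 120000, 49 μs; sum = 120086 μs.
End-to-end = 127000 μs.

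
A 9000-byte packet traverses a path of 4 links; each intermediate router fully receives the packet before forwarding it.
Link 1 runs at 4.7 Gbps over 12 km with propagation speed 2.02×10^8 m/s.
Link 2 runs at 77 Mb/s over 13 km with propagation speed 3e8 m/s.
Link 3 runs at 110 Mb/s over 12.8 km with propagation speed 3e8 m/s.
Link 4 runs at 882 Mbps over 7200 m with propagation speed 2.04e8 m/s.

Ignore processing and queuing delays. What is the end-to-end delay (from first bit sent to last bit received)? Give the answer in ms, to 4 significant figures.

1.867 ms

L = 9000 × 8 = 72000 bits.
Transmission delays (L/R per hop): 0.0153191, 0.935065, 0.654545, 0.0816327 ms; sum = 1.68656 ms.
Propagation delays (d/s per hop): 0.0594059, 0.0433333, 0.0426667, 0.0352941 ms; sum = 0.1807 ms.
End-to-end = 1.867 ms.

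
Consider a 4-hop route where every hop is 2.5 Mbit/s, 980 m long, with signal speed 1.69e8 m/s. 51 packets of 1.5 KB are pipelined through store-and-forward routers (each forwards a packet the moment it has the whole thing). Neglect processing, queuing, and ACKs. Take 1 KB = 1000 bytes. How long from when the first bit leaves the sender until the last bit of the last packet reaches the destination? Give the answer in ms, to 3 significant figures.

Per-hop transmission t_tx = L/R = 12000/2500000 = 4.8 ms.
Per-hop propagation t_prop = 980/169000000 = 0.00579882 ms.
Pipeline fill: first packet needs 4·t_tx to clear all hops; remaining 50 packets each add one t_tx.
Total = (4+51-1)·t_tx + 4·t_prop = 54·4.8 + 4·0.00579882 = 259 ms.

259 ms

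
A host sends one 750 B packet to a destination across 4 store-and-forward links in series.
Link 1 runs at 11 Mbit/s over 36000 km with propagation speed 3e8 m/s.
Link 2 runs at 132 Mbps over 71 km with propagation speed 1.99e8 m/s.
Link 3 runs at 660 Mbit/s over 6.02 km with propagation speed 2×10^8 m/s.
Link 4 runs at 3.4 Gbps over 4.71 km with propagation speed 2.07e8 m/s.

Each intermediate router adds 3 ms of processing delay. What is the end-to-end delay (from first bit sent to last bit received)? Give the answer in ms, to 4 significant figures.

130.0 ms

L = 750 × 8 = 6000 bits.
Transmission delays (L/R per hop): 0.545455, 0.0454545, 0.00909091, 0.00176471 ms; sum = 0.601765 ms.
Propagation delays (d/s per hop): 120, 0.356784, 0.0301, 0.0227536 ms; sum = 120.41 ms.
Processing at 3 router(s): 3 × 3 ms = 9 ms.
End-to-end = 130.0 ms.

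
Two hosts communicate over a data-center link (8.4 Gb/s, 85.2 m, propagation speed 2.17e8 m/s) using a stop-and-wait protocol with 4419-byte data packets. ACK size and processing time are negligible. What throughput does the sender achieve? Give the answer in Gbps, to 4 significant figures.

t_tx = L/R = 35352/8400000000 = 4.20857e-06 s.
t_prop = 85.2/217000000 = 3.92627e-07 s; RTT = 7.85253e-07 s.
Cycle = t_tx + RTT = 4.99382e-06 s.
Throughput = L / cycle = 35352 / 4.99382e-06 = 7.079 Gbps.

7.079 Gbps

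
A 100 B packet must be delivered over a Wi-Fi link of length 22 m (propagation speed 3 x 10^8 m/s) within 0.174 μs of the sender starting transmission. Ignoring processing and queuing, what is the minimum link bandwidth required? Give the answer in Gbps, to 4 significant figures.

7.947 Gbps

L = 800 bits.
Propagation delay = 22 / 300000000 = 0.0733333 μs.
Transmission budget = 0.174 − 0.0733333 = 0.100667 μs.
R ≥ L / t_tx = 800 bits / 1.00667e-07 s = 7.947 Gbps.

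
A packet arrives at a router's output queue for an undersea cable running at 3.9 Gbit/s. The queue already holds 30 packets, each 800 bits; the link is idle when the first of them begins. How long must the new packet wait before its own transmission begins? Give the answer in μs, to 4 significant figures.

Each queued packet: L/R = 800/3900000000 = 0.205128 μs.
30 queued → 6.15385 μs.
Queuing delay = 6.154 μs.

6.154 μs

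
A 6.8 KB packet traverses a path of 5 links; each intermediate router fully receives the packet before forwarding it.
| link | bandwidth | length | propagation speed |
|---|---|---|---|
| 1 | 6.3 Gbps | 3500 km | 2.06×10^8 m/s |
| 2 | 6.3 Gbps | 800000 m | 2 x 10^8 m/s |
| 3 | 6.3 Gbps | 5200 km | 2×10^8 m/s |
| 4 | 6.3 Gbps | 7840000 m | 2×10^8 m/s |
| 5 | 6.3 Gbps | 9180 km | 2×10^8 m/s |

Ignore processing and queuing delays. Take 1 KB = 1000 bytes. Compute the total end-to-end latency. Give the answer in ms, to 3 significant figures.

L = 54400 bits.
Transmission delay per hop = L/R = 54400/6300000000 = 0.00863492 ms; 5 hops → 0.0431746 ms.
Propagation delays (d/s per hop): 16.9903, 4, 26, 39.2, 45.9 ms; sum = 132.09 ms.
End-to-end = 132 ms.

132 ms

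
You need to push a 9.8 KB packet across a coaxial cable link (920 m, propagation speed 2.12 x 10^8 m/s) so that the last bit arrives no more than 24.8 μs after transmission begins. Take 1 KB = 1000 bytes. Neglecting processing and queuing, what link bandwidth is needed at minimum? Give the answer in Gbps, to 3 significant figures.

3.83 Gbps

L = 78400 bits.
Propagation delay = 920 / 212000000 = 4.33962 μs.
Transmission budget = 24.8 − 4.33962 = 20.4604 μs.
R ≥ L / t_tx = 78400 bits / 2.04604e-05 s = 3.83 Gbps.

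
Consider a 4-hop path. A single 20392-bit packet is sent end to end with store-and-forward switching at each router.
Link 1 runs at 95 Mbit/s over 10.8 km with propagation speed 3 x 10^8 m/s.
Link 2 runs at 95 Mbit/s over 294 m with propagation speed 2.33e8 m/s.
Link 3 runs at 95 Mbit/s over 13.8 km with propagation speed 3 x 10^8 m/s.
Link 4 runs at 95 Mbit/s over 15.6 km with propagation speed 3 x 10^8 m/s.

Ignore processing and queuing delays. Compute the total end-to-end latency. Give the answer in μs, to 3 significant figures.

Transmission delay per hop = L/R = 20392/95000000 = 214.653 μs; 4 hops → 858.611 μs.
Propagation delays (d/s per hop): 36, 1.2618, 46, 52 μs; sum = 135.262 μs.
End-to-end = 994 μs.

994 μs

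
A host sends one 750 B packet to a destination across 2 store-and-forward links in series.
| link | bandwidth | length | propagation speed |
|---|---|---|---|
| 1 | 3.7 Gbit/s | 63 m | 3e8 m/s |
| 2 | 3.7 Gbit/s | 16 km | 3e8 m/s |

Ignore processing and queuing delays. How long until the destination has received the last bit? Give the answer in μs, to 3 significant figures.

L = 750 × 8 = 6000 bits.
Transmission delay per hop = L/R = 6000/3700000000 = 1.62162 μs; 2 hops → 3.24324 μs.
Propagation delays (d/s per hop): 0.21, 53.3333 μs; sum = 53.5433 μs.
End-to-end = 56.8 μs.

56.8 μs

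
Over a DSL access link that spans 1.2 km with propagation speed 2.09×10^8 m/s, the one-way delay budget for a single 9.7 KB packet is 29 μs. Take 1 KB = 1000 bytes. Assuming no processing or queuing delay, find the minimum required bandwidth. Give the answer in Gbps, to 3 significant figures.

L = 77600 bits.
Propagation delay = 1200 / 209000000 = 5.74163 μs.
Transmission budget = 29 − 5.74163 = 23.2584 μs.
R ≥ L / t_tx = 77600 bits / 2.32584e-05 s = 3.34 Gbps.

3.34 Gbps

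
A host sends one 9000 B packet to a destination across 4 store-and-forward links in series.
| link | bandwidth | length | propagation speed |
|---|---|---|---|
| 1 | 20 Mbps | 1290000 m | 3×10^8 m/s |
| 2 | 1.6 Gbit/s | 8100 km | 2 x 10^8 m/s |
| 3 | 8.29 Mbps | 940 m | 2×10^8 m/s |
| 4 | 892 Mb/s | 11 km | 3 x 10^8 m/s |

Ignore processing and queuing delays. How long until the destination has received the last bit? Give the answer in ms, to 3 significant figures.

57.3 ms

L = 9000 × 8 = 72000 bits.
Transmission delays (L/R per hop): 3.6, 0.045, 8.68516, 0.0807175 ms; sum = 12.4109 ms.
Propagation delays (d/s per hop): 4.3, 40.5, 0.0047, 0.0366667 ms; sum = 44.8414 ms.
End-to-end = 57.3 ms.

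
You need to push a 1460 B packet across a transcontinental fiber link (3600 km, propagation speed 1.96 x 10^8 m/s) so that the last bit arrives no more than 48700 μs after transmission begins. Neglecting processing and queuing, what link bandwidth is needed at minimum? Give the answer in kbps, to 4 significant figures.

L = 11680 bits.
Propagation delay = 3600000 / 196000000 = 18367.3 μs.
Transmission budget = 48700 − 18367.3 = 30332.7 μs.
R ≥ L / t_tx = 11680 bits / 0.0303327 s = 385.1 kbps.

385.1 kbps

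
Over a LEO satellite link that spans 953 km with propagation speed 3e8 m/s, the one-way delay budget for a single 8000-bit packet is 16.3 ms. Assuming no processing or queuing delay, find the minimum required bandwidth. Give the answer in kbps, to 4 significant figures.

Propagation delay = 953000 / 300000000 = 3.17667 ms.
Transmission budget = 16.3 − 3.17667 = 13.1233 ms.
R ≥ L / t_tx = 8000 bits / 0.0131233 s = 609.6 kbps.

609.6 kbps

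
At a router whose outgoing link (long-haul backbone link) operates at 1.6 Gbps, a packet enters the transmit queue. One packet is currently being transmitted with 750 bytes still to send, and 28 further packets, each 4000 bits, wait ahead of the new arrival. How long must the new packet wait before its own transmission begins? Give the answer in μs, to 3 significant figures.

73.8 μs

Each queued packet: L/R = 4000/1600000000 = 2.5 μs.
28 queued → 70 μs.
Plus remaining 6000 bits of current packet: 3.75 μs.
Queuing delay = 73.8 μs.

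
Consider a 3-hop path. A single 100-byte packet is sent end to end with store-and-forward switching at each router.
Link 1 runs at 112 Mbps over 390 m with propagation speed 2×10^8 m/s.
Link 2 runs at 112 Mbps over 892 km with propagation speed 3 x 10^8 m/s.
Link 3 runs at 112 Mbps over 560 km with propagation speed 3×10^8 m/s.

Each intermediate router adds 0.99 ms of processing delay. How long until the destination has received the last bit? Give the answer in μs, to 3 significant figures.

6840 μs

L = 100 × 8 = 800 bits.
Transmission delay per hop = L/R = 800/112000000 = 7.14286 μs; 3 hops → 21.4286 μs.
Propagation delays (d/s per hop): 1.95, 2973.33, 1866.67 μs; sum = 4841.95 μs.
Processing at 2 router(s): 2 × 0.99 ms = 1980 μs.
End-to-end = 6840 μs.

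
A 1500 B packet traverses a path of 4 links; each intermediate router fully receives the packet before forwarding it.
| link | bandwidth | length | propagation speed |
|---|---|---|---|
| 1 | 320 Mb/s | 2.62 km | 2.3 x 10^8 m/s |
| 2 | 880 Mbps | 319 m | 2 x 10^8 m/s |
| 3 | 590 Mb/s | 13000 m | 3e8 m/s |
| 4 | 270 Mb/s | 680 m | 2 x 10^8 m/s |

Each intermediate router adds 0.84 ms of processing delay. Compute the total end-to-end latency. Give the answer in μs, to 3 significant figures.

2700 μs

L = 1500 × 8 = 12000 bits.
Transmission delays (L/R per hop): 37.5, 13.6364, 20.339, 44.4444 μs; sum = 115.92 μs.
Propagation delays (d/s per hop): 11.3913, 1.595, 43.3333, 3.4 μs; sum = 59.7196 μs.
Processing at 3 router(s): 3 × 0.84 ms = 2520 μs.
End-to-end = 2700 μs.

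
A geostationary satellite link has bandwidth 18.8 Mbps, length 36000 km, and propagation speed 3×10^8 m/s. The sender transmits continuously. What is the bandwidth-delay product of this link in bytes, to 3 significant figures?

282000 bytes

Propagation delay = 36000000 / 300000000 = 0.12 s.
BDP = R × t_prop = 18800000 × 0.12 = 2256000 bits.
In bytes: 2256000/8 = 282000 bytes.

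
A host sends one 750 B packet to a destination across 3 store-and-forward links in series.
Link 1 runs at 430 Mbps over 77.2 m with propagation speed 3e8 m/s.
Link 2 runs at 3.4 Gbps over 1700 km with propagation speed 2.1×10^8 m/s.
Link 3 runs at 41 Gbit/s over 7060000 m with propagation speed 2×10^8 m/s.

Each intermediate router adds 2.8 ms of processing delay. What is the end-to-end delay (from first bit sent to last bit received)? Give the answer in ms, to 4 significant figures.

49.01 ms

L = 750 × 8 = 6000 bits.
Transmission delays (L/R per hop): 0.0139535, 0.00176471, 0.000146341 ms; sum = 0.0158645 ms.
Propagation delays (d/s per hop): 0.000257333, 8.09524, 35.3 ms; sum = 43.3955 ms.
Processing at 2 router(s): 2 × 2.8 ms = 5.6 ms.
End-to-end = 49.01 ms.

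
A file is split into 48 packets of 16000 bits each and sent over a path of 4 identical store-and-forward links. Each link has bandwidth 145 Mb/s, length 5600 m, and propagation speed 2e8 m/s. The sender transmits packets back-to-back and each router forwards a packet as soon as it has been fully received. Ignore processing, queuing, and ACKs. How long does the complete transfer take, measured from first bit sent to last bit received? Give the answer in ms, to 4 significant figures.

Per-hop transmission t_tx = L/R = 16000/145000000 = 0.110345 ms.
Per-hop propagation t_prop = 5600/200000000 = 0.028 ms.
Pipeline fill: first packet needs 4·t_tx to clear all hops; remaining 47 packets each add one t_tx.
Total = (4+48-1)·t_tx + 4·t_prop = 51·0.110345 + 4·0.028 = 5.740 ms.

5.740 ms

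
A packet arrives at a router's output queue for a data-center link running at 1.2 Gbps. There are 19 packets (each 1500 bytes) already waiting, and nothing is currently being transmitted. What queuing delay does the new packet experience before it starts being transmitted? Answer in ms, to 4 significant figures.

Each queued packet: L/R = 12000/1200000000 = 0.01 ms.
19 queued → 0.19 ms.
Queuing delay = 0.1900 ms.

0.1900 ms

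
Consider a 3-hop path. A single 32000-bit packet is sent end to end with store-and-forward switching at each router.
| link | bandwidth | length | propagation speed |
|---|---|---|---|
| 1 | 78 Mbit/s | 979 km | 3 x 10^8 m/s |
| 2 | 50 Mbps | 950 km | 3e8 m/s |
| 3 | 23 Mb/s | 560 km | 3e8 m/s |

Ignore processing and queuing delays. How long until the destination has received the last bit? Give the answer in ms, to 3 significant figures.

10.7 ms

Transmission delays (L/R per hop): 0.410256, 0.64, 1.3913 ms; sum = 2.44156 ms.
Propagation delays (d/s per hop): 3.26333, 3.16667, 1.86667 ms; sum = 8.29667 ms.
End-to-end = 10.7 ms.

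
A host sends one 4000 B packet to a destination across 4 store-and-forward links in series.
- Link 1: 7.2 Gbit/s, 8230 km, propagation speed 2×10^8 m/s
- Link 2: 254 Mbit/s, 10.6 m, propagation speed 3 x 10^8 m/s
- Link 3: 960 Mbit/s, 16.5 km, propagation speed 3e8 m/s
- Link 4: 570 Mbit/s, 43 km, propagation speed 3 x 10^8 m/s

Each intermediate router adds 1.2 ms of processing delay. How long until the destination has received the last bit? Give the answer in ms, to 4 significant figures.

L = 4000 × 8 = 32000 bits.
Transmission delays (L/R per hop): 0.00444444, 0.125984, 0.0333333, 0.0561404 ms; sum = 0.219902 ms.
Propagation delays (d/s per hop): 41.15, 3.53333e-05, 0.055, 0.143333 ms; sum = 41.3484 ms.
Processing at 3 router(s): 3 × 1.2 ms = 3.6 ms.
End-to-end = 45.17 ms.

45.17 ms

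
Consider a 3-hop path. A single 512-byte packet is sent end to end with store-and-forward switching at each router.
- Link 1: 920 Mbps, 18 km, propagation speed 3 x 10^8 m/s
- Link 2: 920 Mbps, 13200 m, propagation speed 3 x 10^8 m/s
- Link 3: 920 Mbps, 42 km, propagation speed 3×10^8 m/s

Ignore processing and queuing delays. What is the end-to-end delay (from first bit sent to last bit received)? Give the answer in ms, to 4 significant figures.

L = 512 × 8 = 4096 bits.
Transmission delay per hop = L/R = 4096/920000000 = 0.00445217 ms; 3 hops → 0.0133565 ms.
Propagation delays (d/s per hop): 0.06, 0.044, 0.14 ms; sum = 0.244 ms.
End-to-end = 0.2574 ms.

0.2574 ms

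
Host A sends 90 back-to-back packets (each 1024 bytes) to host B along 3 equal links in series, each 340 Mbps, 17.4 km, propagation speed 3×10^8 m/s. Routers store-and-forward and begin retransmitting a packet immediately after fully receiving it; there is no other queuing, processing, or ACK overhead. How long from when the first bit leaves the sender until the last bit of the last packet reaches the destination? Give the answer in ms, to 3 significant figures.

Per-hop transmission t_tx = L/R = 8192/340000000 = 0.0240941 ms.
Per-hop propagation t_prop = 17400/300000000 = 0.058 ms.
Pipeline fill: first packet needs 3·t_tx to clear all hops; remaining 89 packets each add one t_tx.
Total = (3+90-1)·t_tx + 3·t_prop = 92·0.0240941 + 3·0.058 = 2.39 ms.

2.39 ms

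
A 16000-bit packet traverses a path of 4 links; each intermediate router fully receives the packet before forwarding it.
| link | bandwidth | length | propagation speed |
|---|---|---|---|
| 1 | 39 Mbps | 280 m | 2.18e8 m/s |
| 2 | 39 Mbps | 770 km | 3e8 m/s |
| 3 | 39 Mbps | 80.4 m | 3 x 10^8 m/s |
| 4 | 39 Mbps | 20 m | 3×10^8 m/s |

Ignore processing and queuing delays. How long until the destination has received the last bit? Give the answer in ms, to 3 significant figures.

Transmission delay per hop = L/R = 16000/39000000 = 0.410256 ms; 4 hops → 1.64103 ms.
Propagation delays (d/s per hop): 0.0012844, 2.56667, 0.000268, 6.66667e-05 ms; sum = 2.56829 ms.
End-to-end = 4.21 ms.

4.21 ms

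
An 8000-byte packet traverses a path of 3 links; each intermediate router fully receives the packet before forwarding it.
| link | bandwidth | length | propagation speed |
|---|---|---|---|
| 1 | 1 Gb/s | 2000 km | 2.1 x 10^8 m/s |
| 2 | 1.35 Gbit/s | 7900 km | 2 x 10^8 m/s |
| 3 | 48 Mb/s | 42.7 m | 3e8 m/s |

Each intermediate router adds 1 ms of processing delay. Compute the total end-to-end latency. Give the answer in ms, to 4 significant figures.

L = 8000 × 8 = 64000 bits.
Transmission delays (L/R per hop): 0.064, 0.0474074, 1.33333 ms; sum = 1.44474 ms.
Propagation delays (d/s per hop): 9.52381, 39.5, 0.000142333 ms; sum = 49.024 ms.
Processing at 2 router(s): 2 × 1 ms = 2 ms.
End-to-end = 52.47 ms.

52.47 ms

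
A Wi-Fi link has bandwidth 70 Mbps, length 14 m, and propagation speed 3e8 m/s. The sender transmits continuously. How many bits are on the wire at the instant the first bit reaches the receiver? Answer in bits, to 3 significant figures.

Propagation delay = 14 / 300000000 = 4.66667e-08 s.
BDP = R × t_prop = 70000000 × 4.66667e-08 = 3.26667 bits.

3.27 bits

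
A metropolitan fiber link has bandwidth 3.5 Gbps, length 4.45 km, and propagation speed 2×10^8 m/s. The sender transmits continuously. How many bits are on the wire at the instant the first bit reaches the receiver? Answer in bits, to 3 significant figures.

77900 bits

Propagation delay = 4450 / 200000000 = 2.225e-05 s.
BDP = R × t_prop = 3500000000 × 2.225e-05 = 77875 bits.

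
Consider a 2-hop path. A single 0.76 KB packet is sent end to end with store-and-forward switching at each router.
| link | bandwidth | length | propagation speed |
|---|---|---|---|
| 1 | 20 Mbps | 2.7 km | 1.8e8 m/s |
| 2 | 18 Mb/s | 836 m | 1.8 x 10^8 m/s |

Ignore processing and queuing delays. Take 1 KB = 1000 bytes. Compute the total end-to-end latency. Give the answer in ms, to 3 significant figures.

L = 6080 bits.
Transmission delays (L/R per hop): 0.304, 0.337778 ms; sum = 0.641778 ms.
Propagation delays (d/s per hop): 0.015, 0.00464444 ms; sum = 0.0196444 ms.
End-to-end = 0.661 ms.

0.661 ms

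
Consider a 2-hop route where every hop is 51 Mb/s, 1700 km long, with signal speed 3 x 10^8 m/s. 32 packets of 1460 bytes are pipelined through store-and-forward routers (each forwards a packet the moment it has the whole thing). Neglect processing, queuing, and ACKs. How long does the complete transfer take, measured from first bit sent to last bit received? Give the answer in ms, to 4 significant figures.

Per-hop transmission t_tx = L/R = 11680/51000000 = 0.22902 ms.
Per-hop propagation t_prop = 1700000/300000000 = 5.66667 ms.
Pipeline fill: first packet needs 2·t_tx to clear all hops; remaining 31 packets each add one t_tx.
Total = (2+32-1)·t_tx + 2·t_prop = 33·0.22902 + 2·5.66667 = 18.89 ms.

18.89 ms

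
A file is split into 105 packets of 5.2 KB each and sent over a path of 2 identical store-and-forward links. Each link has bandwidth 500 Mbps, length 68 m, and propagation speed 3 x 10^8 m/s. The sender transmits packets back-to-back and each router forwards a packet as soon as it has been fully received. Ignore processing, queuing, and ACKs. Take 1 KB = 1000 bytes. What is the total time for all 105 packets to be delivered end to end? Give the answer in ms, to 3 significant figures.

8.82 ms

Per-hop transmission t_tx = L/R = 41600/500000000 = 0.0832 ms.
Per-hop propagation t_prop = 68/300000000 = 0.000226667 ms.
Pipeline fill: first packet needs 2·t_tx to clear all hops; remaining 104 packets each add one t_tx.
Total = (2+105-1)·t_tx + 2·t_prop = 106·0.0832 + 2·0.000226667 = 8.82 ms.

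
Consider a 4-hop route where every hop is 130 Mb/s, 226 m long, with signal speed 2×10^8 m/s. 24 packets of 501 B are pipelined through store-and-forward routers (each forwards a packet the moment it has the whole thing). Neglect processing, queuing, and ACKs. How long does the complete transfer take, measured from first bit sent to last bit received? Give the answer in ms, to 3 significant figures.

Per-hop transmission t_tx = L/R = 4008/130000000 = 0.0308308 ms.
Per-hop propagation t_prop = 226/200000000 = 0.00113 ms.
Pipeline fill: first packet needs 4·t_tx to clear all hops; remaining 23 packets each add one t_tx.
Total = (4+24-1)·t_tx + 4·t_prop = 27·0.0308308 + 4·0.00113 = 0.837 ms.

0.837 ms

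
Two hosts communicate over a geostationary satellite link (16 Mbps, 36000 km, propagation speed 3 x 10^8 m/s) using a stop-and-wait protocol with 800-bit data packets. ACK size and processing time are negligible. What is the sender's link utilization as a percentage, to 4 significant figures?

0.02083 %

t_tx = L/R = 800/16000000 = 5e-05 s.
t_prop = 36000000/300000000 = 0.12 s; RTT = 0.24 s.
Cycle = t_tx + RTT = 0.24005 s.
Utilization = t_tx / cycle = 5e-05/0.24005 = 0.02083 %.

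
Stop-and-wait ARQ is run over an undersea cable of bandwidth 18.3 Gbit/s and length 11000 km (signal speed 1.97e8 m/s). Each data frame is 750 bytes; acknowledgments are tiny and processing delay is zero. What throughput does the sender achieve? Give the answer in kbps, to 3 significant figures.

53.7 kbps

t_tx = L/R = 6000/18300000000 = 3.27869e-07 s.
t_prop = 11000000/197000000 = 0.0558376 s; RTT = 0.111675 s.
Cycle = t_tx + RTT = 0.111675 s.
Throughput = L / cycle = 6000 / 0.111675 = 53.7 kbps.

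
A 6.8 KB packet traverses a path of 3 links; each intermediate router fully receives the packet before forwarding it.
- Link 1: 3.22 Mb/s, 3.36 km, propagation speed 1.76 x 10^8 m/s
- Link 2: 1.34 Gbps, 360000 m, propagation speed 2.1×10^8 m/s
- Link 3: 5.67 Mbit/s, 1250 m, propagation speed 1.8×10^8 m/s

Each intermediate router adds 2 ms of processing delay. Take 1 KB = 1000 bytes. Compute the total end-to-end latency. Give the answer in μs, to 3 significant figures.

32300 μs

L = 54400 bits.
Transmission delays (L/R per hop): 16894.4, 40.597, 9594.36 μs; sum = 26529.4 μs.
Propagation delays (d/s per hop): 19.0909, 1714.29, 6.94444 μs; sum = 1740.32 μs.
Processing at 2 router(s): 2 × 2 ms = 4000 μs.
End-to-end = 32300 μs.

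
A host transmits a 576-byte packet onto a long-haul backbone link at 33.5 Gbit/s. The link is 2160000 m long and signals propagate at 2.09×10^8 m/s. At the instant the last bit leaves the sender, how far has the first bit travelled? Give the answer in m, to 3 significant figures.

28.7 m

t_tx = L/R = 4608/33500000000 = 1.37552e-07 s.
Distance = s × t_tx = 209000000 × 1.37552e-07 = 28.7 m.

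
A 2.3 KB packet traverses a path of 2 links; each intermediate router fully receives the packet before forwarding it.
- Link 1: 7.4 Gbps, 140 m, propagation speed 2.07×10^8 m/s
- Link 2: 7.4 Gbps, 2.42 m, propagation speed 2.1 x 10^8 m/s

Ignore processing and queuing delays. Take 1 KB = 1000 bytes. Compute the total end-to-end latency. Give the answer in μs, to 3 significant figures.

L = 18400 bits.
Transmission delay per hop = L/R = 18400/7400000000 = 2.48649 μs; 2 hops → 4.97297 μs.
Propagation delays (d/s per hop): 0.676329, 0.0115238 μs; sum = 0.687852 μs.
End-to-end = 5.66 μs.

5.66 μs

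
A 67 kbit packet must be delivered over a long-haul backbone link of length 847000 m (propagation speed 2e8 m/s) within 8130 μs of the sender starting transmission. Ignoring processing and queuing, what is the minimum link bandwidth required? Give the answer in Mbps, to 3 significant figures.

17.2 Mbps

Propagation delay = 847000 / 200000000 = 4235 μs.
Transmission budget = 8130 − 4235 = 3895 μs.
R ≥ L / t_tx = 67000 bits / 0.003895 s = 17.2 Mbps.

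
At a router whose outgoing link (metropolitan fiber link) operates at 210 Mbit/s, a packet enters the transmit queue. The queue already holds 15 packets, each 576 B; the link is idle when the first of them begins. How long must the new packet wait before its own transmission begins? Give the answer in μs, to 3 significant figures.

329 μs

Each queued packet: L/R = 4608/210000000 = 21.9429 μs.
15 queued → 329.143 μs.
Queuing delay = 329 μs.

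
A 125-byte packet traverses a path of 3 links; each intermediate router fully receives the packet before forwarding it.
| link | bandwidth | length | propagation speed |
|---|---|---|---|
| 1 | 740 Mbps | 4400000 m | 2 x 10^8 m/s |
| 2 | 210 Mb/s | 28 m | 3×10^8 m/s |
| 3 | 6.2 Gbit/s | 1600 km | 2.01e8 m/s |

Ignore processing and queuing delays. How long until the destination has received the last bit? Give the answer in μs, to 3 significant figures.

30000 μs

L = 125 × 8 = 1000 bits.
Transmission delays (L/R per hop): 1.35135, 4.7619, 0.16129 μs; sum = 6.27455 μs.
Propagation delays (d/s per hop): 22000, 0.0933333, 7960.2 μs; sum = 29960.3 μs.
End-to-end = 30000 μs.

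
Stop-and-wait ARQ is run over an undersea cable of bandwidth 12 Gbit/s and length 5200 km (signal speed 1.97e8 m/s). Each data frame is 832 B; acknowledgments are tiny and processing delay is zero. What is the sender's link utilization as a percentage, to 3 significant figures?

t_tx = L/R = 6656/12000000000 = 5.54667e-07 s.
t_prop = 5200000/197000000 = 0.0263959 s; RTT = 0.0527919 s.
Cycle = t_tx + RTT = 0.0527924 s.
Utilization = t_tx / cycle = 5.54667e-07/0.0527924 = 0.00105 %.

0.00105 %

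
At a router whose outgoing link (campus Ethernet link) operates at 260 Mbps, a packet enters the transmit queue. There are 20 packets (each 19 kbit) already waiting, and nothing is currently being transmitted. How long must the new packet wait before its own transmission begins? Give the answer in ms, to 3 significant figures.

Each queued packet: L/R = 19000/260000000 = 0.0730769 ms.
20 queued → 1.46154 ms.
Queuing delay = 1.46 ms.

1.46 ms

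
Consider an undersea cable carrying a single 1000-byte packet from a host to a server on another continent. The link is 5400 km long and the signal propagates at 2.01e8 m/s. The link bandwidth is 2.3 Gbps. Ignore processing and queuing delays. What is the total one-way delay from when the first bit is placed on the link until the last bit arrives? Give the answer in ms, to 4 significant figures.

L = 1000 × 8 = 8000 bits.
Transmission delay = L/R = 8000 / 2300000000 = 0.00347826 ms.
Propagation delay = d/s = 5400000 m / 2.01e+08 m/s = 26.8657 ms.
Total = 26.87 ms.

26.87 ms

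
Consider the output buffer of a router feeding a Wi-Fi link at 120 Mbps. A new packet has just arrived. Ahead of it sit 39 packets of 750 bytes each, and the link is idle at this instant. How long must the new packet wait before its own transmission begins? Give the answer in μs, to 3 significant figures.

Each queued packet: L/R = 6000/120000000 = 50 μs.
39 queued → 1950 μs.
Queuing delay = 1950 μs.

1950 μs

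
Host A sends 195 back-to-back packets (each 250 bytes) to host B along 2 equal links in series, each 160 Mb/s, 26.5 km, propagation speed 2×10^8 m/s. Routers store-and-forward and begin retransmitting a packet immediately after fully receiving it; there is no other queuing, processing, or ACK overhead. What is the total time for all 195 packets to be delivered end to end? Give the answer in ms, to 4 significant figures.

2.715 ms

Per-hop transmission t_tx = L/R = 2000/160000000 = 0.0125 ms.
Per-hop propagation t_prop = 26500/200000000 = 0.1325 ms.
Pipeline fill: first packet needs 2·t_tx to clear all hops; remaining 194 packets each add one t_tx.
Total = (2+195-1)·t_tx + 2·t_prop = 196·0.0125 + 2·0.1325 = 2.715 ms.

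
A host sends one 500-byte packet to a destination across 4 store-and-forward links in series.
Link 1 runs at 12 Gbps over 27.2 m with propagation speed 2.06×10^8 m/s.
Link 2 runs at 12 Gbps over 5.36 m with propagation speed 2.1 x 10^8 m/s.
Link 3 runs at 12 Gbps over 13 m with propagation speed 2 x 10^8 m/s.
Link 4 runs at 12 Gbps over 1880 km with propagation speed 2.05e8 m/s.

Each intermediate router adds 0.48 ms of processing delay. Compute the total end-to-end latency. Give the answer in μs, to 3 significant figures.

10600 μs

L = 500 × 8 = 4000 bits.
Transmission delay per hop = L/R = 4000/12000000000 = 0.333333 μs; 4 hops → 1.33333 μs.
Propagation delays (d/s per hop): 0.132039, 0.0255238, 0.065, 9170.73 μs; sum = 9170.95 μs.
Processing at 3 router(s): 3 × 0.48 ms = 1440 μs.
End-to-end = 10600 μs.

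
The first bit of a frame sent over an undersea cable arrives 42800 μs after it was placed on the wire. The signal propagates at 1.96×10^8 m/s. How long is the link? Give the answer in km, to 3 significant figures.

d = s × t_prop = 196000000 × 0.0428 = 8390 km.

8390 km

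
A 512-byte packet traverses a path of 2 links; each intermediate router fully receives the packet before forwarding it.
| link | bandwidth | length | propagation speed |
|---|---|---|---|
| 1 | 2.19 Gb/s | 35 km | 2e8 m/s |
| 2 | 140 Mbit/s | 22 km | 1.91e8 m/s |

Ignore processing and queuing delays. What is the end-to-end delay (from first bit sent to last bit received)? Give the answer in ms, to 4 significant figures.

0.3213 ms

L = 512 × 8 = 4096 bits.
Transmission delays (L/R per hop): 0.00187032, 0.0292571 ms; sum = 0.0311275 ms.
Propagation delays (d/s per hop): 0.175, 0.115183 ms; sum = 0.290183 ms.
End-to-end = 0.3213 ms.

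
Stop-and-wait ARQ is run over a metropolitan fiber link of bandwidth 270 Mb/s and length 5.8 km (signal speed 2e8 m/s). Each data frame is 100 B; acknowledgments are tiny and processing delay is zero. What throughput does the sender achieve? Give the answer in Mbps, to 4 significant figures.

t_tx = L/R = 800/270000000 = 2.96296e-06 s.
t_prop = 5800/200000000 = 2.9e-05 s; RTT = 5.8e-05 s.
Cycle = t_tx + RTT = 6.0963e-05 s.
Throughput = L / cycle = 800 / 6.0963e-05 = 13.12 Mbps.

13.12 Mbps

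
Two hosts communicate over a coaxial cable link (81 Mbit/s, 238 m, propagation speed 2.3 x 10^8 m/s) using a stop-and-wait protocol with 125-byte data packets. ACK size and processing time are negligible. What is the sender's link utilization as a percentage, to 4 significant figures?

t_tx = L/R = 1000/81000000 = 1.23457e-05 s.
t_prop = 238/2.3e+08 = 1.03478e-06 s; RTT = 2.06957e-06 s.
Cycle = t_tx + RTT = 1.44152e-05 s.
Utilization = t_tx / cycle = 1.23457e-05/1.44152e-05 = 85.64 %.

85.64 %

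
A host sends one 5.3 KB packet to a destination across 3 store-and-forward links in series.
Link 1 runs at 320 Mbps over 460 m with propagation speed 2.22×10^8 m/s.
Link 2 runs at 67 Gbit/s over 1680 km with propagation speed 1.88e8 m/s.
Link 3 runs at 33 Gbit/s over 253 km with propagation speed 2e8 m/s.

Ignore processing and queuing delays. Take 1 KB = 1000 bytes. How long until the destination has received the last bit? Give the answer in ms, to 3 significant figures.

L = 42400 bits.
Transmission delays (L/R per hop): 0.1325, 0.000632836, 0.00128485 ms; sum = 0.134418 ms.
Propagation delays (d/s per hop): 0.00207207, 8.93617, 1.265 ms; sum = 10.2032 ms.
End-to-end = 10.3 ms.

10.3 ms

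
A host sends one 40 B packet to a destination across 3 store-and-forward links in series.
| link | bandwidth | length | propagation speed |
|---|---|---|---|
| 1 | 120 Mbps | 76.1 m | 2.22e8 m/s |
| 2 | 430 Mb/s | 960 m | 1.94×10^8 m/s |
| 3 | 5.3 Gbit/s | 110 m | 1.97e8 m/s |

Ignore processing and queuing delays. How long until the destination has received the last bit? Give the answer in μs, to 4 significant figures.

9.321 μs

L = 40 × 8 = 320 bits.
Transmission delays (L/R per hop): 2.66667, 0.744186, 0.0603774 μs; sum = 3.47123 μs.
Propagation delays (d/s per hop): 0.342793, 4.94845, 0.558376 μs; sum = 5.84962 μs.
End-to-end = 9.321 μs.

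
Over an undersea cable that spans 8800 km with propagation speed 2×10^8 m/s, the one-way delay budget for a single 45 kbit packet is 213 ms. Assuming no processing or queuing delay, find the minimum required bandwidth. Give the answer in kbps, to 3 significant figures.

Propagation delay = 8800000 / 200000000 = 44 ms.
Transmission budget = 213 − 44 = 169 ms.
R ≥ L / t_tx = 45000 bits / 0.169 s = 266 kbps.

266 kbps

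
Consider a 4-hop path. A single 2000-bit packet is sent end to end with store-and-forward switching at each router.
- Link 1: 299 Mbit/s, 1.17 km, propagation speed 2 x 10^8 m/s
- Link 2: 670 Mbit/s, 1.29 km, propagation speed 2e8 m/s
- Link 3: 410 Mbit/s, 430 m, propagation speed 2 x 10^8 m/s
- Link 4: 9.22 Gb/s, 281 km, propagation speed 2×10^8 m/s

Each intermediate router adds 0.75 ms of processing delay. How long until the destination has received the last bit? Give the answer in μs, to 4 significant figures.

3684 μs

Transmission delays (L/R per hop): 6.68896, 2.98507, 4.87805, 0.21692 μs; sum = 14.769 μs.
Propagation delays (d/s per hop): 5.85, 6.45, 2.15, 1405 μs; sum = 1419.45 μs.
Processing at 3 router(s): 3 × 0.75 ms = 2250 μs.
End-to-end = 3684 μs.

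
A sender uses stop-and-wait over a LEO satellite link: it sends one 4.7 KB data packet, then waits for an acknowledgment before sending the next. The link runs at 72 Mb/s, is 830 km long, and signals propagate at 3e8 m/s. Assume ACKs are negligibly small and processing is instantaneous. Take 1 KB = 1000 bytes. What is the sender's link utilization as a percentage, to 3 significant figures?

t_tx = L/R = 37600/72000000 = 0.000522222 s.
t_prop = 830000/300000000 = 0.00276667 s; RTT = 0.00553333 s.
Cycle = t_tx + RTT = 0.00605556 s.
Utilization = t_tx / cycle = 0.000522222/0.00605556 = 8.62 %.

8.62 %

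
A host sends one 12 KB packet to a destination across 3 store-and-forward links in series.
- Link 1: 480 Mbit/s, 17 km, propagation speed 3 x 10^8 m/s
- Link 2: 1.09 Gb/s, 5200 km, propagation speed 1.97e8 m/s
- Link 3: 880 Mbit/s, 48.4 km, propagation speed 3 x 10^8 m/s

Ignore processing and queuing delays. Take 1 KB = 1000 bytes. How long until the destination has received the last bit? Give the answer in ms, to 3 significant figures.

27.0 ms

L = 96000 bits.
Transmission delays (L/R per hop): 0.2, 0.0880734, 0.109091 ms; sum = 0.397164 ms.
Propagation delays (d/s per hop): 0.0566667, 26.3959, 0.161333 ms; sum = 26.6139 ms.
End-to-end = 27.0 ms.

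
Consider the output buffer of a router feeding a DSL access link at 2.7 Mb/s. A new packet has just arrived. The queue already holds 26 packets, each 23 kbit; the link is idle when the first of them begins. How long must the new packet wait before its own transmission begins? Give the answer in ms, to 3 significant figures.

Each queued packet: L/R = 23000/2700000 = 8.51852 ms.
26 queued → 221.481 ms.
Queuing delay = 221 ms.

221 ms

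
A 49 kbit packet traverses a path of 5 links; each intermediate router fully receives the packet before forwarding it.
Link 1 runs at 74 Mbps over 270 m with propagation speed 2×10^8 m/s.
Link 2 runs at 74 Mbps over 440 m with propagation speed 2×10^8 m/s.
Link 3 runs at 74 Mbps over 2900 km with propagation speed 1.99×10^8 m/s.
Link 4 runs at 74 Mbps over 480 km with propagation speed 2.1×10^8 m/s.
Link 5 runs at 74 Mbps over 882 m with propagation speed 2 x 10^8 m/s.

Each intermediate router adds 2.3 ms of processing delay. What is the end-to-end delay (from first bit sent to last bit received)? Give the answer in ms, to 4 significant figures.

29.38 ms

L = 49000 bits.
Transmission delay per hop = L/R = 49000/74000000 = 0.662162 ms; 5 hops → 3.31081 ms.
Propagation delays (d/s per hop): 0.00135, 0.0022, 14.5729, 2.28571, 0.00441 ms; sum = 16.8665 ms.
Processing at 4 router(s): 4 × 2.3 ms = 9.2 ms.
End-to-end = 29.38 ms.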